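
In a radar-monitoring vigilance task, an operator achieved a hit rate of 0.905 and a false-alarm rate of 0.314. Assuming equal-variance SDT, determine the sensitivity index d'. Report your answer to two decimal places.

Φ⁻¹(H) = 1.311
Φ⁻¹(FA) = -0.485
d' = z(H) − z(FA) = 1.311 − (-0.485) = 1.796

d' = 1.80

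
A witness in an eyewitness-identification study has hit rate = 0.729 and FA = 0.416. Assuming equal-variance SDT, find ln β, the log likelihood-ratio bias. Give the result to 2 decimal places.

ln β = -0.16

z(0.729) = 0.610, z(0.416) = -0.212
ln β = −½·[z(H)² − z(FA)²] = −0.5 × (0.372 − 0.045) = -0.1635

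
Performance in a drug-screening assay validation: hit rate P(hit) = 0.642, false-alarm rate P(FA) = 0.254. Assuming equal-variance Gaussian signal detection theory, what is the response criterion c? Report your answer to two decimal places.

c = 0.15

Φ⁻¹(H) = Φ⁻¹(0.642) = 0.364
Φ⁻¹(FA) = Φ⁻¹(0.254) = -0.662
c = −½·[z(H) + z(FA)] = −0.5 × (0.364 + (-0.662)) = 0.149
c > 0: the assay has a conservative response bias.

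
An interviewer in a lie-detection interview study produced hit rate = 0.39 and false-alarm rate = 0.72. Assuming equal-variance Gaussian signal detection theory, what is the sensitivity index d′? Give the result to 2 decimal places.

d′ = -0.86

z(H) = -0.2793
z(FA) = 0.5828
d' = z(H) − z(FA) = -0.2793 − 0.5828 = -0.8621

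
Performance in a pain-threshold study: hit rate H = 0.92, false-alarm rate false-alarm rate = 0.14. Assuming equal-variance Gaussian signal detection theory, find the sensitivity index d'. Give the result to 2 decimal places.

d' = 2.49

z(0.92) = 1.405, z(0.14) = -1.080
d' = z(H) − z(FA) = 1.405 − (-1.080) = 2.485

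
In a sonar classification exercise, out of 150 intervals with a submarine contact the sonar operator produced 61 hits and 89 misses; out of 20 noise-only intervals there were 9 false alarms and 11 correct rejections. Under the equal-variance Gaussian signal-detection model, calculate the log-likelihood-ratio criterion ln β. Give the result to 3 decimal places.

ln β = -0.020

H = 61/150 = 0.4067
FA = 9/20 = 0.4500
z(H) = z(0.4067) = -0.2360
z(FA) = z(0.4500) = -0.1257
ln β = −½·[z(H)² − z(FA)²] = −0.5 × (0.0557 − 0.0158) = -0.01995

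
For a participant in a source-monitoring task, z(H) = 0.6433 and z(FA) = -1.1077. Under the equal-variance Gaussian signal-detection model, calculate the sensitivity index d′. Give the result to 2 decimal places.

d' = z(H) − z(FA) = 0.6433 − (-1.1077) = 1.7510

d′ = 1.75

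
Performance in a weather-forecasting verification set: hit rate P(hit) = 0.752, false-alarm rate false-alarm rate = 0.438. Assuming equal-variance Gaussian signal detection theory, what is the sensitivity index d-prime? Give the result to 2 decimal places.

Φ⁻¹(0.752) = 0.681, Φ⁻¹(0.438) = -0.156
d' = z(H) − z(FA) = 0.681 − (-0.156) = 0.837

d-prime = 0.84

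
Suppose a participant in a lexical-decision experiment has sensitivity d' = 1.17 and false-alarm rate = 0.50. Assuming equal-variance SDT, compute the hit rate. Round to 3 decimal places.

z(false-alarm rate) = z(0.50) = 0.0000
z(H) = z(FA) + d' = 0.0000 + 1.17 = 1.1700
hit rate = Φ(1.1700) = 0.8790

hit rate = 0.879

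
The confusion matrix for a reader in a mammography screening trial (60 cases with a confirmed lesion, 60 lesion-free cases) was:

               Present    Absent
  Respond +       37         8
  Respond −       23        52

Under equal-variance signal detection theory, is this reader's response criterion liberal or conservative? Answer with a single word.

z(H) = 0.297, z(FA) = -1.111
c = −½·(z(H) + z(FA)) = 0.407
c > 0 → conservative criterion (biased toward responding “no”).

conservative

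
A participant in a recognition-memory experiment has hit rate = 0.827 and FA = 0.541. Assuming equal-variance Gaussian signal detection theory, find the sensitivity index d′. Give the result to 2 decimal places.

z(H) = 0.9424
z(FA) = 0.1030
d' = z(H) − z(FA) = 0.9424 − 0.1030 = 0.8394

d′ = 0.84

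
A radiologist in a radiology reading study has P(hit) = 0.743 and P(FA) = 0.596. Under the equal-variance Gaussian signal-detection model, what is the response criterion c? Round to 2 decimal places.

z(H) = z(0.743) = 0.653
z(FA) = z(0.596) = 0.243
c = −½·[z(H) + z(FA)] = −0.5 × (0.653 + 0.243) = -0.448

c = -0.45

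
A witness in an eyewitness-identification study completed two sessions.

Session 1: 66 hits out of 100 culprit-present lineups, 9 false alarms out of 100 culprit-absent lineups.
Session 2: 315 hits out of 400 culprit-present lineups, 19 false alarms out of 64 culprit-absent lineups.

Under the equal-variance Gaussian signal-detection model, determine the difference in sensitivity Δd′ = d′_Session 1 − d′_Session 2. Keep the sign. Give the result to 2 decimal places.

Δd′ = 0.42

Session 1: z(0.6600) = 0.412, z(0.0900) = -1.341, d' = 1.753
Session 2: z(0.7875) = 0.798, z(0.2969) = -0.533, d' = 1.331
Δd' = d'_Session 1 − d'_Session 2 = 1.753 − 1.331 = 0.422
Session 1 has the higher sensitivity.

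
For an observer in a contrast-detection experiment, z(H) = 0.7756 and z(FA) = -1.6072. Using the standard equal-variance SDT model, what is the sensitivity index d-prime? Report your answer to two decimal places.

d' = z(H) − z(FA) = 0.7756 − (-1.6072) = 2.3828

d-prime = 2.38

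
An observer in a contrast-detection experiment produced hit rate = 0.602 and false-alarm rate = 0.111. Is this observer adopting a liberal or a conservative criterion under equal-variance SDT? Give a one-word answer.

conservative

z(H) = 0.259, z(FA) = -1.221
c = −½·(z(H) + z(FA)) = 0.481
c > 0 → conservative criterion (biased toward responding “no”).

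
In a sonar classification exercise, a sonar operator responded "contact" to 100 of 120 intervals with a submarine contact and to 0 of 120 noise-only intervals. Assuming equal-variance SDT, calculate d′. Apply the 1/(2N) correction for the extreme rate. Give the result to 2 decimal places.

The false-alarm rate is 0/120 = 0, so apply the 1/(2N) correction: FA → 1/(2·120) = 0.00417.
z(H) = z(0.83333) = 0.967
z(FA) = z(0.00417) = -2.638
d' = 0.967 − (-2.638) = 3.605

d′ = 3.61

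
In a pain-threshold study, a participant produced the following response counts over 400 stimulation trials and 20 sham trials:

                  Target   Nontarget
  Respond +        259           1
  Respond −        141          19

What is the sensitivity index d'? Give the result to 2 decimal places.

d' = 2.02

H = 259/400 = 0.6475
FA = 1/20 = 0.0500
z(0.6475) = 0.379, z(0.0500) = -1.645
d' = z(H) − z(FA) = 0.379 − (-1.645) = 2.024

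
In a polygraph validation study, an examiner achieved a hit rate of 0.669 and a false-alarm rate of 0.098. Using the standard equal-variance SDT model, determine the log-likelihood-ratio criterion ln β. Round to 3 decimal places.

z(H) = z(0.669) = 0.4372
z(FA) = z(0.098) = -1.2930
ln β = −½·[z(H)² − z(FA)²] = −0.5 × (0.1911 − 1.6718) = 0.74035

ln β = 0.740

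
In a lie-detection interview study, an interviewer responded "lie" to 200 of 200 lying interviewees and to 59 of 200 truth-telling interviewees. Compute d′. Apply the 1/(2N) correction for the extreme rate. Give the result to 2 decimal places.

The hit rate is 200/200 = 1, so apply the 1/(2N) correction: H → 1 − 1/(2·200) = 0.99750.
z(H) = z(0.99750) = 2.807
z(FA) = z(0.29500) = -0.539
d' = 2.807 − (-0.539) = 3.346

d′ = 3.35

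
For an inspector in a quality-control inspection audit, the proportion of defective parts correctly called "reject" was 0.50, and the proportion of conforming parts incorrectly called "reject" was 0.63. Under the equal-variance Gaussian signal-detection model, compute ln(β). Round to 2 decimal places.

Φ⁻¹(H) = Φ⁻¹(0.50) = 0.000
Φ⁻¹(FA) = Φ⁻¹(0.63) = 0.332
ln β = −½·[z(H)² − z(FA)²] = −0.5 × (0.000 − 0.110) = 0.055

ln β = 0.06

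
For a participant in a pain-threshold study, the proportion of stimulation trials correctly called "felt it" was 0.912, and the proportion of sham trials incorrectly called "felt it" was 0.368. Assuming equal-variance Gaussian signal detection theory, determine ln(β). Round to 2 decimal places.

Φ⁻¹(H) = Φ⁻¹(0.912) = 1.353
Φ⁻¹(FA) = Φ⁻¹(0.368) = -0.337
ln β = −½·[z(H)² − z(FA)²] = −0.5 × (1.831 − 0.114) = -0.8585

ln β = -0.86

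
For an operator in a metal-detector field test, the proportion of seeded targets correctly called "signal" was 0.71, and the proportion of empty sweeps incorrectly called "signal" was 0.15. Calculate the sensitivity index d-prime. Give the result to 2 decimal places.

z(H) = z(0.71) = 0.553
z(FA) = z(0.15) = -1.036
d' = z(H) − z(FA) = 0.553 − (-1.036) = 1.589

d-prime = 1.59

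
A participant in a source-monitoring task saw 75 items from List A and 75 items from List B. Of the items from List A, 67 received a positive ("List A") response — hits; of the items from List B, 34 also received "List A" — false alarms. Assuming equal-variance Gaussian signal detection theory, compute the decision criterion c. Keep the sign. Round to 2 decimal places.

c = -0.56

H = 67/75 = 0.8933
FA = 34/75 = 0.4533
z(0.8933) = 1.2443, z(0.4533) = -0.1173
c = −½·[z(H) + z(FA)] = −0.5 × (1.2443 + (-0.1173)) = -0.5635
c < 0: the participant has a liberal response bias.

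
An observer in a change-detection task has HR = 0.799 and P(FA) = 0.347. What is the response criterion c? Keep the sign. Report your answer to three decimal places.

c = -0.222

z(H) = z(0.799) = 0.8381
z(FA) = z(0.347) = -0.3934
c = −½·[z(H) + z(FA)] = −0.5 × (0.8381 + (-0.3934)) = -0.22235
c < 0: the observer has a liberal response bias.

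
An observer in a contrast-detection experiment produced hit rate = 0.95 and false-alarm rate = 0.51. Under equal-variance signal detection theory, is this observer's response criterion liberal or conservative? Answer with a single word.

z(H) = 1.645, z(FA) = 0.025
c = −½·(z(H) + z(FA)) = -0.835
c < 0 → liberal criterion (biased toward responding “yes”).

liberal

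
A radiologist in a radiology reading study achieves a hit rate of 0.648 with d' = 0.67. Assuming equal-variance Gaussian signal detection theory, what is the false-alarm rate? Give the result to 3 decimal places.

z(hit rate) = z(0.648) = 0.3799
z(FA) = z(H) − d' = 0.3799 − 0.67 = -0.2901
false-alarm rate = Φ(-0.2901) = 0.3859

false-alarm rate = 0.386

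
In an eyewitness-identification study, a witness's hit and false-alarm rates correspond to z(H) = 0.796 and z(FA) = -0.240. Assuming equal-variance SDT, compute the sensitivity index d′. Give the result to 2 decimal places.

d' = z(H) − z(FA) = 0.796 − (-0.240) = 1.036

d′ = 1.04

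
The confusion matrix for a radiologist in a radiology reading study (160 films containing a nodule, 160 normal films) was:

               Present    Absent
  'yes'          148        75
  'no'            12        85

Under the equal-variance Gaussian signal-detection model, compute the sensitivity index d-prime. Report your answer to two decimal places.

H = 148/160 = 0.9250
FA = 75/160 = 0.4688
z(0.9250) = 1.4395, z(0.4688) = -0.0783
d' = z(H) − z(FA) = 1.4395 − (-0.0783) = 1.5178

d-prime = 1.52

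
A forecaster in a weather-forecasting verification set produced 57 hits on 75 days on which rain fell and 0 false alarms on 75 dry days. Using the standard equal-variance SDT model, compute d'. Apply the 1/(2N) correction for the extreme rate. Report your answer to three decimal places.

The false-alarm rate is 0/75 = 0, so apply the 1/(2N) correction: FA → 1/(2·75) = 0.00667.
z(H) = z(0.76000) = 0.7063
z(FA) = z(0.00667) = -2.4746
d' = 0.7063 − (-2.4746) = 3.1809

d' = 3.181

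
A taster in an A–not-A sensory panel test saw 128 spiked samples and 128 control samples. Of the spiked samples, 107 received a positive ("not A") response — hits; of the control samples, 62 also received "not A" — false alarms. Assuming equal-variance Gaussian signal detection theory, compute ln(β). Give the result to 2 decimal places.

ln β = -0.48

H = 107/128 = 0.8359
FA = 62/128 = 0.4844
z(H) = 0.978
z(FA) = -0.039
ln β = −½·[z(H)² − z(FA)²] = −0.5 × (0.956 − 0.002) = -0.477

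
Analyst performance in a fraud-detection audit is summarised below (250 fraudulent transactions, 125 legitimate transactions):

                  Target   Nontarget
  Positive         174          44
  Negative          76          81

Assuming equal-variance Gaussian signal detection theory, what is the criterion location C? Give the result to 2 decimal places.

H = 174/250 = 0.6960
FA = 44/125 = 0.3520
z(H) = z(0.6960) = 0.513
z(FA) = z(0.3520) = -0.380
c = −½·[z(H) + z(FA)] = −0.5 × (0.513 + (-0.380)) = -0.0665
c < 0: the analyst has a liberal response bias.

C = -0.07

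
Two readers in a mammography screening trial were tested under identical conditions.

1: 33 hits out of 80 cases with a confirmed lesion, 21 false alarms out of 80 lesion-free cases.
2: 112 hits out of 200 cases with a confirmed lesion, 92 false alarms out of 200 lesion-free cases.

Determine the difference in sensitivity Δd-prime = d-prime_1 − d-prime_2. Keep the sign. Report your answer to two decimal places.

1: z(0.4125) = -0.221, z(0.2625) = -0.636, d' = 0.415
2: z(0.5600) = 0.151, z(0.4600) = -0.100, d' = 0.251
Δd' = d'_1 − d'_2 = 0.415 − 0.251 = 0.164
1 has the higher sensitivity.

Δd-prime = 0.16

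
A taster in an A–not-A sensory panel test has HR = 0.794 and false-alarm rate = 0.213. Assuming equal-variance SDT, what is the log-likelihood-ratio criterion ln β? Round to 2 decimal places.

Φ⁻¹(H) = 0.820
Φ⁻¹(FA) = -0.796
ln β = −½·[z(H)² − z(FA)²] = −0.5 × (0.672 − 0.634) = -0.019

ln β = -0.02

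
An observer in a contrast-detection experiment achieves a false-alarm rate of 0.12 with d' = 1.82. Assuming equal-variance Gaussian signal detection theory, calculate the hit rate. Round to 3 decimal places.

hit rate = 0.741

z(false-alarm rate) = z(0.12) = -1.1750
z(H) = z(FA) + d' = -1.1750 + 1.82 = 0.6450
hit rate = Φ(0.6450) = 0.7405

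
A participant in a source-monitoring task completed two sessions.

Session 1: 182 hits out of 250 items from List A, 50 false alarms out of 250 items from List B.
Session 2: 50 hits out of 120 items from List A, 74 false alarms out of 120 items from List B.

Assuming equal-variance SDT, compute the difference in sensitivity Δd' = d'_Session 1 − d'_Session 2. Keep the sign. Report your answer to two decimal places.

Δd' = 1.96

Session 1: z(0.7280) = 0.607, z(0.2000) = -0.842, d' = 1.449
Session 2: z(0.4167) = -0.210, z(0.6167) = 0.297, d' = -0.507
Δd' = d'_Session 1 − d'_Session 2 = 1.449 − (-0.507) = 1.956
Session 1 has the higher sensitivity.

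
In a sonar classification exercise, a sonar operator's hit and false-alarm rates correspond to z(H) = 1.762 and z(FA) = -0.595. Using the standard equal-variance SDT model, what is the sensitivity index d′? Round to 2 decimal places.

d′ = 2.36

d' = z(H) − z(FA) = 1.762 − (-0.595) = 2.357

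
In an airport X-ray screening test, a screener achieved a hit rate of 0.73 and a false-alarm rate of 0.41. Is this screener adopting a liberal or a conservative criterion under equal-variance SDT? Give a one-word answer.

liberal

z(H) = 0.613, z(FA) = -0.228
c = −½·(z(H) + z(FA)) = -0.1925
c < 0 → liberal criterion (biased toward responding “yes”).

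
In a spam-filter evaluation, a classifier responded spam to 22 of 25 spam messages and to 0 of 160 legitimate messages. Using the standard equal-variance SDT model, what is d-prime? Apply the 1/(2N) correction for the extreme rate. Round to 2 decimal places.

d-prime = 3.91

The false-alarm rate is 0/160 = 0, so apply the 1/(2N) correction: FA → 1/(2·160) = 0.00313.
z(H) = z(0.88000) = 1.175
z(FA) = z(0.00313) = -2.734
d' = 1.175 − (-2.734) = 3.909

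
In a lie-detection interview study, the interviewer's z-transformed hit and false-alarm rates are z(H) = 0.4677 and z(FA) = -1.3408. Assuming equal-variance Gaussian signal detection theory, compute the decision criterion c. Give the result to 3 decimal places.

c = 0.437

c = −½·[z(H) + z(FA)] = −½·(0.4677 + (-1.3408)) = 0.43655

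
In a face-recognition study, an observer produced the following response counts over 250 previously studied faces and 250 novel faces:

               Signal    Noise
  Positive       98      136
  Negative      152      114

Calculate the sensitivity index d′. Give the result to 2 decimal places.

d′ = -0.38

H = 98/250 = 0.3920
FA = 136/250 = 0.5440
z(0.3920) = -0.2741, z(0.5440) = 0.1105
d' = z(H) − z(FA) = -0.2741 − 0.1105 = -0.3846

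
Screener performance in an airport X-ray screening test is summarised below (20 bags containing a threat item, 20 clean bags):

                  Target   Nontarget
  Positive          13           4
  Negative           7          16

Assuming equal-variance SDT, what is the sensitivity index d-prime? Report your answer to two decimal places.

H = 13/20 = 0.6500
FA = 4/20 = 0.2000
Φ⁻¹(0.6500) = 0.3853, Φ⁻¹(0.2000) = -0.8416
d' = z(H) − z(FA) = 0.3853 − (-0.8416) = 1.2269

d-prime = 1.23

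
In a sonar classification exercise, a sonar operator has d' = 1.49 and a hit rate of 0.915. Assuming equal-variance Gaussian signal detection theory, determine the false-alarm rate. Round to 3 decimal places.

z(hit rate) = z(0.915) = 1.3722
z(FA) = z(H) − d' = 1.3722 − 1.49 = -0.1178
false-alarm rate = Φ(-0.1178) = 0.4531

false-alarm rate = 0.453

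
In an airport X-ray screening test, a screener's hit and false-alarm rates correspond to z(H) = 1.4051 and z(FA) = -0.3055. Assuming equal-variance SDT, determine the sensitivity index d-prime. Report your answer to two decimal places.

d' = z(H) − z(FA) = 1.4051 − (-0.3055) = 1.7106

d-prime = 1.71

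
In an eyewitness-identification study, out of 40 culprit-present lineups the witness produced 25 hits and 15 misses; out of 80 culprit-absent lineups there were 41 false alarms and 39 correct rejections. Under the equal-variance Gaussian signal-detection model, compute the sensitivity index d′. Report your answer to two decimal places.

d′ = 0.29

H = 25/40 = 0.6250
FA = 41/80 = 0.5125
Φ⁻¹(H) = 0.3186
Φ⁻¹(FA) = 0.0313
d' = z(H) − z(FA) = 0.3186 − 0.0313 = 0.2873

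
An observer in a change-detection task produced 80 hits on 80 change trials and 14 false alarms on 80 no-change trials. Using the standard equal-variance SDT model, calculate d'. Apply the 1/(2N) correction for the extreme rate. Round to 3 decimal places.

d' = 3.432

The hit rate is 80/80 = 1, so apply the 1/(2N) correction: H → 1 − 1/(2·80) = 0.99375.
z(H) = z(0.99375) = 2.4977
z(FA) = z(0.17500) = -0.9346
d' = 2.4977 − (-0.9346) = 3.4323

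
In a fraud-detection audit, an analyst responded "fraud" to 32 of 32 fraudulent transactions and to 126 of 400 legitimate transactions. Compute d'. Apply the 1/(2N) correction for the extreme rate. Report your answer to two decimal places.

The hit rate is 32/32 = 1, so apply the 1/(2N) correction: H → 1 − 1/(2·32) = 0.98438.
z(H) = z(0.98438) = 2.154
z(FA) = z(0.31500) = -0.482
d' = 2.154 − (-0.482) = 2.636

d' = 2.64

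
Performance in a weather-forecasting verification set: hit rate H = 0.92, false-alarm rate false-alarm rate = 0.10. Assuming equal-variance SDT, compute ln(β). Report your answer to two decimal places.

z(H) = 1.405
z(FA) = -1.282
ln β = −½·[z(H)² − z(FA)²] = −0.5 × (1.974 − 1.644) = -0.165

ln β = -0.17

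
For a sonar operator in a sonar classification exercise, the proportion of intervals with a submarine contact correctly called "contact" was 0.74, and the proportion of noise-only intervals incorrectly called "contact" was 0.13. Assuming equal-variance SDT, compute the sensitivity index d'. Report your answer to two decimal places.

z(0.74) = 0.643, z(0.13) = -1.126
d' = z(H) − z(FA) = 0.643 − (-1.126) = 1.769

d' = 1.77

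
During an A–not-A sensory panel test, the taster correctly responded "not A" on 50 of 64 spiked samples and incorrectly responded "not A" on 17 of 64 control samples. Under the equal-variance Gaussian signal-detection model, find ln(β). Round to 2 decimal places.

ln β = -0.11

H = 50/64 = 0.7812
FA = 17/64 = 0.2656
z(H) = z(0.7812) = 0.776
z(FA) = z(0.2656) = -0.626
ln β = −½·[z(H)² − z(FA)²] = −0.5 × (0.602 − 0.392) = -0.105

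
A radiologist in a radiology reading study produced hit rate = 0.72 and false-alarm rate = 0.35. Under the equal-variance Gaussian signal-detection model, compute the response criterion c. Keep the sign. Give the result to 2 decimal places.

z(H) = z(0.72) = 0.583
z(FA) = z(0.35) = -0.385
c = −½·[z(H) + z(FA)] = −0.5 × (0.583 + (-0.385)) = -0.099

c = -0.10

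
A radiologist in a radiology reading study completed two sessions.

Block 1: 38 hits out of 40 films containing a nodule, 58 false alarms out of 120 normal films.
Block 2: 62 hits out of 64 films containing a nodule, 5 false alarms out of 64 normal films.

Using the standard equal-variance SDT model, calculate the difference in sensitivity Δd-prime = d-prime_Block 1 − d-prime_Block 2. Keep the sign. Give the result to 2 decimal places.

Δd-prime = -1.59

Block 1: z(0.9500) = 1.645, z(0.4833) = -0.042, d' = 1.687
Block 2: z(0.9688) = 1.863, z(0.0781) = -1.418, d' = 3.281
Δd' = d'_Block 1 − d'_Block 2 = 1.687 − 3.281 = -1.594
Block 2 has the higher sensitivity.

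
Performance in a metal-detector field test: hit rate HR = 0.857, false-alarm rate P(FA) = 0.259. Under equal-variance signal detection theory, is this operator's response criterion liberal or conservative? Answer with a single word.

liberal

z(H) = 1.067, z(FA) = -0.646
c = −½·(z(H) + z(FA)) = -0.2105
c < 0 → liberal criterion (biased toward responding “yes”).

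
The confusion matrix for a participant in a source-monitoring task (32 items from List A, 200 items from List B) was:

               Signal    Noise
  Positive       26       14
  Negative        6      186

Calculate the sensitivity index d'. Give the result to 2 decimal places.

d' = 2.36

H = 26/32 = 0.8125
FA = 14/200 = 0.0700
Φ⁻¹(H) = 0.8871
Φ⁻¹(FA) = -1.4758
d' = z(H) − z(FA) = 0.8871 − (-1.4758) = 2.3629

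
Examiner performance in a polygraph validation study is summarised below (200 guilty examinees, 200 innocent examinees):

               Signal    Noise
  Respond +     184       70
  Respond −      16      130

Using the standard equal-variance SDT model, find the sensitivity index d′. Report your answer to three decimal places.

H = 184/200 = 0.9200
FA = 70/200 = 0.3500
z(H) = 1.4051
z(FA) = -0.3853
d' = z(H) − z(FA) = 1.4051 − (-0.3853) = 1.7904

d′ = 1.790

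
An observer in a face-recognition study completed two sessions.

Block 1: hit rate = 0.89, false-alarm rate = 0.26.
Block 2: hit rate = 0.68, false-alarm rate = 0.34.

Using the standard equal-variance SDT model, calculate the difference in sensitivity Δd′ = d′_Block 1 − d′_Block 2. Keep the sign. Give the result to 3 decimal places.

Δd′ = 0.990

Block 1: z(0.89) = 1.2265, z(0.26) = -0.6433, d' = 1.8698
Block 2: z(0.68) = 0.4677, z(0.34) = -0.4125, d' = 0.8802
Δd' = d'_Block 1 − d'_Block 2 = 1.8698 − 0.8802 = 0.9896
Block 1 has the higher sensitivity.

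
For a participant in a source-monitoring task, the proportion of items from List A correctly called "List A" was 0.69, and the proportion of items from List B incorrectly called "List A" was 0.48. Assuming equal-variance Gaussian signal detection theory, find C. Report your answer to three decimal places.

C = -0.223

z(H) = z(0.69) = 0.4959
z(FA) = z(0.48) = -0.0502
c = −½·[z(H) + z(FA)] = −0.5 × (0.4959 + (-0.0502)) = -0.22285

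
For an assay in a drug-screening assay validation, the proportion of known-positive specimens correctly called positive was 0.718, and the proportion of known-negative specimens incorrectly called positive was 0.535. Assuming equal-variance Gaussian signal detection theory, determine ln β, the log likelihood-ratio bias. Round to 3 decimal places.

ln β = -0.163

z(H) = z(0.718) = 0.5769
z(FA) = z(0.535) = 0.0878
ln β = −½·[z(H)² − z(FA)²] = −0.5 × (0.3328 − 0.0077) = -0.16255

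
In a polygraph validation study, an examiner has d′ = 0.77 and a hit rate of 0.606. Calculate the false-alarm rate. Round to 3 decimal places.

false-alarm rate = 0.308

z(hit rate) = z(0.606) = 0.2689
z(FA) = z(H) − d' = 0.2689 − 0.77 = -0.5011
false-alarm rate = Φ(-0.5011) = 0.3082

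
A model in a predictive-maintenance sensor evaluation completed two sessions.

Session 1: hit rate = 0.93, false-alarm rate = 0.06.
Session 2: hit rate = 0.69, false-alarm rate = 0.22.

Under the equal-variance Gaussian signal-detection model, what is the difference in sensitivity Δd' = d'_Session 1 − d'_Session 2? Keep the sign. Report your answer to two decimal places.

Session 1: z(0.93) = 1.476, z(0.06) = -1.555, d' = 3.031
Session 2: z(0.69) = 0.496, z(0.22) = -0.772, d' = 1.268
Δd' = d'_Session 1 − d'_Session 2 = 3.031 − 1.268 = 1.763
Session 1 has the higher sensitivity.

Δd' = 1.76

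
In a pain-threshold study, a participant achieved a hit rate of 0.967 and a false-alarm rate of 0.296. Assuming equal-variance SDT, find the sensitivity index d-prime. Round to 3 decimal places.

d-prime = 2.374

z(H) = z(0.967) = 1.8384
z(FA) = z(0.296) = -0.5359
d' = z(H) − z(FA) = 1.8384 − (-0.5359) = 2.3743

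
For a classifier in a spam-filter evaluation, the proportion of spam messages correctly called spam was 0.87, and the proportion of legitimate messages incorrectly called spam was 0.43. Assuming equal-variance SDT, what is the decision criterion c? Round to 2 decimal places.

Φ⁻¹(H) = Φ⁻¹(0.87) = 1.1264
Φ⁻¹(FA) = Φ⁻¹(0.43) = -0.1764
c = −½·[z(H) + z(FA)] = −0.5 × (1.1264 + (-0.1764)) = -0.4750

c = -0.48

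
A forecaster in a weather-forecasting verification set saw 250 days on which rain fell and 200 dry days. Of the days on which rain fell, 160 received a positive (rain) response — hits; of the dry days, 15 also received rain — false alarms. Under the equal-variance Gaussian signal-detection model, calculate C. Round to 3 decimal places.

H = 160/250 = 0.6400
FA = 15/200 = 0.0750
Φ⁻¹(H) = Φ⁻¹(0.6400) = 0.3585
Φ⁻¹(FA) = Φ⁻¹(0.0750) = -1.4395
c = −½·[z(H) + z(FA)] = −0.5 × (0.3585 + (-1.4395)) = 0.5405

C = 0.541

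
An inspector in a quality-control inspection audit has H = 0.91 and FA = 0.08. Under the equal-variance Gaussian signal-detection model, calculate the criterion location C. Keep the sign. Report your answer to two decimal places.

C = 0.03

Φ⁻¹(H) = Φ⁻¹(0.91) = 1.341
Φ⁻¹(FA) = Φ⁻¹(0.08) = -1.405
c = −½·[z(H) + z(FA)] = −0.5 × (1.341 + (-1.405)) = 0.032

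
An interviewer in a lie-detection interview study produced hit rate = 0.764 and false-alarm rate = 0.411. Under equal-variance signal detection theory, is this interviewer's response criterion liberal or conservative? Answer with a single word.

liberal

z(H) = 0.719, z(FA) = -0.225
c = −½·(z(H) + z(FA)) = -0.247
c < 0 → liberal criterion (biased toward responding “yes”).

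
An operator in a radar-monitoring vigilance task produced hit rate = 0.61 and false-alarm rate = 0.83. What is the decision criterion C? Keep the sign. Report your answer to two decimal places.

Φ⁻¹(H) = 0.279
Φ⁻¹(FA) = 0.954
c = −½·[z(H) + z(FA)] = −0.5 × (0.279 + 0.954) = -0.6165

C = -0.62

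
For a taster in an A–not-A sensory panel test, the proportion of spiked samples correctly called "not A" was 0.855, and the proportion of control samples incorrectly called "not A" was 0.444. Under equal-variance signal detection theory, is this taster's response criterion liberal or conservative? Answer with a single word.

z(H) = 1.058, z(FA) = -0.141
c = −½·(z(H) + z(FA)) = -0.4585
c < 0 → liberal criterion (biased toward responding “yes”).

liberal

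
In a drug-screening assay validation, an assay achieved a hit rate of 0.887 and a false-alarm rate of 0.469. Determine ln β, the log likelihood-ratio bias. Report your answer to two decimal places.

ln β = -0.73

z(H) = z(0.887) = 1.211
z(FA) = z(0.469) = -0.078
ln β = −½·[z(H)² − z(FA)²] = −0.5 × (1.467 − 0.006) = -0.7305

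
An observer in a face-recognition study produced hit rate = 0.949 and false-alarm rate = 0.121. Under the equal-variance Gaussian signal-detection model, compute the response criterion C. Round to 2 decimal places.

C = -0.23

z(H) = z(0.949) = 1.6352
z(FA) = z(0.121) = -1.1700
c = −½·[z(H) + z(FA)] = −0.5 × (1.6352 + (-1.1700)) = -0.2326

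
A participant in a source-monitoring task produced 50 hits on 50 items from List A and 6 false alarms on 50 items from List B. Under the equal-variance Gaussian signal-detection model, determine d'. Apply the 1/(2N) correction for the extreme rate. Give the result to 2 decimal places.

d' = 3.50

The hit rate is 50/50 = 1, so apply the 1/(2N) correction: H → 1 − 1/(2·50) = 0.99000.
z(H) = z(0.99000) = 2.326
z(FA) = z(0.12000) = -1.175
d' = 2.326 − (-1.175) = 3.501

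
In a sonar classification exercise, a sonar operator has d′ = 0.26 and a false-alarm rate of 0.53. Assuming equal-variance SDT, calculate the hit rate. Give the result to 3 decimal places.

hit rate = 0.631

z(false-alarm rate) = z(0.53) = 0.0753
z(H) = z(FA) + d' = 0.0753 + 0.26 = 0.3353
hit rate = Φ(0.3353) = 0.6313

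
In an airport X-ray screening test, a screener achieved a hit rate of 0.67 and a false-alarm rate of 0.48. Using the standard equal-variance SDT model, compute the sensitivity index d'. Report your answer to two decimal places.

d' = 0.49

Φ⁻¹(H) = Φ⁻¹(0.67) = 0.4399
Φ⁻¹(FA) = Φ⁻¹(0.48) = -0.0502
d' = z(H) − z(FA) = 0.4399 − (-0.0502) = 0.4901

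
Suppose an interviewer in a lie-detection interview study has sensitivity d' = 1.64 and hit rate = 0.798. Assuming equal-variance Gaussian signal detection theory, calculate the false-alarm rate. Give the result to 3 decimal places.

false-alarm rate = 0.210

z(hit rate) = z(0.798) = 0.8345
z(FA) = z(H) − d' = 0.8345 − 1.64 = -0.8055
false-alarm rate = Φ(-0.8055) = 0.2103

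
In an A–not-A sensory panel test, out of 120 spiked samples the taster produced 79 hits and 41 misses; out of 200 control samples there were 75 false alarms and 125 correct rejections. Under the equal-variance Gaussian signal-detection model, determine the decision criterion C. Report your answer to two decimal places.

H = 79/120 = 0.6583
FA = 75/200 = 0.3750
z(0.6583) = 0.408, z(0.3750) = -0.319
c = −½·[z(H) + z(FA)] = −0.5 × (0.408 + (-0.319)) = -0.0445

C = -0.04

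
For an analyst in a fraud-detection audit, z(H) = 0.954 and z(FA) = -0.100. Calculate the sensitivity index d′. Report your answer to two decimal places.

d' = z(H) − z(FA) = 0.954 − (-0.100) = 1.054

d′ = 1.05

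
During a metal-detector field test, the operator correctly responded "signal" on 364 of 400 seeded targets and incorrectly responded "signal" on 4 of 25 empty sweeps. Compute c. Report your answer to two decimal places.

c = -0.17

H = 364/400 = 0.9100
FA = 4/25 = 0.1600
z(H) = 1.3408
z(FA) = -0.9945
c = −½·[z(H) + z(FA)] = −0.5 × (1.3408 + (-0.9945)) = -0.17315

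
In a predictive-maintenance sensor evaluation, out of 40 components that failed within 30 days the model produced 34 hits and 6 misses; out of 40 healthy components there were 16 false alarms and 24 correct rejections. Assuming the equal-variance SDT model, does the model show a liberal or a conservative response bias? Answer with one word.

z(H) = 1.036, z(FA) = -0.253
c = −½·(z(H) + z(FA)) = -0.3915
c < 0 → liberal criterion (biased toward responding “yes”).

liberal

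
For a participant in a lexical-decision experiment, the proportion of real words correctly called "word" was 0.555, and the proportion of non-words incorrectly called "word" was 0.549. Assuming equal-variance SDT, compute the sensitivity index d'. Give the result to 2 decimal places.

d' = 0.02

z(H) = z(0.555) = 0.138
z(FA) = z(0.549) = 0.123
d' = z(H) − z(FA) = 0.138 − 0.123 = 0.015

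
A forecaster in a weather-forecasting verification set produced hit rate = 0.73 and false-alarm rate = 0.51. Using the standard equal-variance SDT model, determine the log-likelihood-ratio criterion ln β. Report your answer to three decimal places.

ln β = -0.187

Φ⁻¹(H) = 0.6128
Φ⁻¹(FA) = 0.0251
ln β = −½·[z(H)² − z(FA)²] = −0.5 × (0.3755 − 0.0006) = -0.18745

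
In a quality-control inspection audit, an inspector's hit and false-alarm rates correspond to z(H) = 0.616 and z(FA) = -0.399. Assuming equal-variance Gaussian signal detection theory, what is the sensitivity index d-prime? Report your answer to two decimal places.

d' = z(H) − z(FA) = 0.616 − (-0.399) = 1.015

d-prime = 1.02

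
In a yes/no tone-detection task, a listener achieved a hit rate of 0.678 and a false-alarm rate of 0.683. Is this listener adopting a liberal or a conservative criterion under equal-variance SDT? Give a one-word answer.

liberal

z(H) = 0.462, z(FA) = 0.476
c = −½·(z(H) + z(FA)) = -0.469
c < 0 → liberal criterion (biased toward responding “yes”).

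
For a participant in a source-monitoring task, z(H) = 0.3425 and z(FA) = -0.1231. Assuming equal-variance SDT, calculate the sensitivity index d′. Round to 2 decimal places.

d′ = 0.47

d' = z(H) − z(FA) = 0.3425 − (-0.1231) = 0.4656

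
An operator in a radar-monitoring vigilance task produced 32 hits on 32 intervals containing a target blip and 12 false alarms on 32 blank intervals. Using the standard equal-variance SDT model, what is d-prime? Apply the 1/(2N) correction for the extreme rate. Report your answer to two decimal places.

The hit rate is 32/32 = 1, so apply the 1/(2N) correction: H → 1 − 1/(2·32) = 0.98438.
z(H) = z(0.98438) = 2.154
z(FA) = z(0.37500) = -0.319
d' = 2.154 − (-0.319) = 2.473

d-prime = 2.47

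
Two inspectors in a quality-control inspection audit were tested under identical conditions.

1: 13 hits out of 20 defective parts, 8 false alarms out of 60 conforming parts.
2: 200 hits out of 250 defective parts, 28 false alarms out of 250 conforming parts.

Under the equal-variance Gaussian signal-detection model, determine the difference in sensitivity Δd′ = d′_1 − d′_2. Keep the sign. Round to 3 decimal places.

1: z(0.6500) = 0.3853, z(0.1333) = -1.1109, d' = 1.4962
2: z(0.8000) = 0.8416, z(0.1120) = -1.2160, d' = 2.0576
Δd' = d'_1 − d'_2 = 1.4962 − 2.0576 = -0.5614
2 has the higher sensitivity.

Δd′ = -0.561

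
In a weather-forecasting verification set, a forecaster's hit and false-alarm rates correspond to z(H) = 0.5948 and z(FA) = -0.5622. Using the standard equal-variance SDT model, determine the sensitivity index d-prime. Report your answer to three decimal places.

d' = z(H) − z(FA) = 0.5948 − (-0.5622) = 1.1570

d-prime = 1.157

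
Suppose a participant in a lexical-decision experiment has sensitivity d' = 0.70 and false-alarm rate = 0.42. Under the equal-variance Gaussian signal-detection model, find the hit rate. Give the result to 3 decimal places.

z(false-alarm rate) = z(0.42) = -0.2019
z(H) = z(FA) + d' = -0.2019 + 0.70 = 0.4981
hit rate = Φ(0.4981) = 0.6908

hit rate = 0.691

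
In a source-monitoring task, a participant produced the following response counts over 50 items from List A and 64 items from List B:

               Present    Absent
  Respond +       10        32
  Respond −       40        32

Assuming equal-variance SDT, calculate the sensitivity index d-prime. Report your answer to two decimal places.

d-prime = -0.84

H = 10/50 = 0.2000
FA = 32/64 = 0.5000
Φ⁻¹(H) = -0.8416
Φ⁻¹(FA) = 0.0000
d' = z(H) − z(FA) = -0.8416 − 0.0000 = -0.8416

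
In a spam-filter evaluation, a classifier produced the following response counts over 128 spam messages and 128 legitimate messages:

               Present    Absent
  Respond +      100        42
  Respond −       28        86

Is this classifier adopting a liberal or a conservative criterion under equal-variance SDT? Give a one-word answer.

liberal

z(H) = 0.776, z(FA) = -0.445
c = −½·(z(H) + z(FA)) = -0.1655
c < 0 → liberal criterion (biased toward responding “yes”).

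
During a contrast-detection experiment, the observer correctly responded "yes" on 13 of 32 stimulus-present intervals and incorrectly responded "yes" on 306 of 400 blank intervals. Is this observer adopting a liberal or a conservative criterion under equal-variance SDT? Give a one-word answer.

z(H) = -0.237, z(FA) = 0.722
c = −½·(z(H) + z(FA)) = -0.2425
c < 0 → liberal criterion (biased toward responding “yes”).

liberal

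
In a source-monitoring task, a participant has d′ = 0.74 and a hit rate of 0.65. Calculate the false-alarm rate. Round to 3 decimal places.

z(hit rate) = z(0.65) = 0.3853
z(FA) = z(H) − d' = 0.3853 − 0.74 = -0.3547
false-alarm rate = Φ(-0.3547) = 0.3614

false-alarm rate = 0.361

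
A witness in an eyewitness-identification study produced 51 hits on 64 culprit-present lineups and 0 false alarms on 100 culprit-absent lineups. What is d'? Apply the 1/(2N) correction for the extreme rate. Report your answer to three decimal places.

d' = 3.406

The false-alarm rate is 0/100 = 0, so apply the 1/(2N) correction: FA → 1/(2·100) = 0.00500.
z(H) = z(0.79688) = 0.8305
z(FA) = z(0.00500) = -2.5758
d' = 0.8305 − (-2.5758) = 3.4063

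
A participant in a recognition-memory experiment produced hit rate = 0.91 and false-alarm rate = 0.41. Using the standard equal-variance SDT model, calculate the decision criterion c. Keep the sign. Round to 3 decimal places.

z(H) = 1.3408
z(FA) = -0.2275
c = −½·[z(H) + z(FA)] = −0.5 × (1.3408 + (-0.2275)) = -0.55665

c = -0.557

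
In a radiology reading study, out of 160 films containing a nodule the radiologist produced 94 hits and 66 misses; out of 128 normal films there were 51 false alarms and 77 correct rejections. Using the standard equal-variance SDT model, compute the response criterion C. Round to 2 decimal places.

H = 94/160 = 0.5875
FA = 51/128 = 0.3984
z(H) = z(0.5875) = 0.2211
z(FA) = z(0.3984) = -0.2575
c = −½·[z(H) + z(FA)] = −0.5 × (0.2211 + (-0.2575)) = 0.0182
c > 0: the radiologist has a conservative response bias.

C = 0.02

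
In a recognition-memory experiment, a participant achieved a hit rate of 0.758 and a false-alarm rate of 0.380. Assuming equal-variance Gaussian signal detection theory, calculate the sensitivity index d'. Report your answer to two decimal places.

Φ⁻¹(0.758) = 0.700, Φ⁻¹(0.380) = -0.305
d' = z(H) − z(FA) = 0.700 − (-0.305) = 1.005

d' = 1.01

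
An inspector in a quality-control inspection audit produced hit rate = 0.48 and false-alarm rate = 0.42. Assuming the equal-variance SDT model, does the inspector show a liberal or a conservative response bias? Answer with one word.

conservative

z(H) = -0.050, z(FA) = -0.202
c = −½·(z(H) + z(FA)) = 0.126
c > 0 → conservative criterion (biased toward responding “no”).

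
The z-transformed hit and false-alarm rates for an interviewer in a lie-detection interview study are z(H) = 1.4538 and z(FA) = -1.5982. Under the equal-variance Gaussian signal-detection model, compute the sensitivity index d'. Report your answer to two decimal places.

d' = z(H) − z(FA) = 1.4538 − (-1.5982) = 3.0520

d' = 3.05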